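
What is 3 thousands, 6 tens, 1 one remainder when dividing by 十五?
Convert 3 thousands, 6 tens, 1 one (place-value notation) → 3×1000 + 6×10 + 1 = 3061 (decimal)
Convert 十五 (Chinese numeral) → 1×10 + 5 = 15 (decimal)
Compute 3061 mod 15 = 1
1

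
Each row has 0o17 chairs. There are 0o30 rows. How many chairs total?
Convert 0o17 (octal) → 1×8 + 7 = 15 (decimal)
Convert 0o30 (octal) → 3×8 = 24 (decimal)
Compute 15 × 24 = 360
360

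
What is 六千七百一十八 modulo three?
Convert 六千七百一十八 (Chinese numeral) → 6×1000 + 7×100 + 1×10 + 8 = 6718 (decimal)
Convert three (English words) → 3 (decimal)
Compute 6718 mod 3 = 1
1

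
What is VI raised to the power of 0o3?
Convert VI (Roman numeral) → 5 + 1 = 6 (decimal)
Convert 0o3 (octal) → 3 (decimal)
Compute 6 ^ 3 = 216
216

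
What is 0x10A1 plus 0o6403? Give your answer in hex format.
Convert 0x10A1 (hexadecimal) → 1×4096 + 10×16 + 1 = 4257 (decimal)
Convert 0o6403 (octal) → 6×512 + 4×64 + 3 = 3331 (decimal)
Compute 4257 + 3331 = 7588
Convert 7588 (decimal) → 7588 = 1×4096 + 13×256 + 10×16 + 4 → 0x1DA4 (hexadecimal)
0x1DA4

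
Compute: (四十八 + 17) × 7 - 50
Convert 四十八 (Chinese numeral) → 4×10 + 8 = 48 (decimal)
Expression in decimal: (48 + 17) × 7 - 50
Parentheses first: 48 + 17 = 65
Multiply: 65 × 7 = 455
Subtract: 455 - 50 = 405
405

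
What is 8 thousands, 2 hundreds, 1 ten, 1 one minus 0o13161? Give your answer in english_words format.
Convert 8 thousands, 2 hundreds, 1 ten, 1 one (place-value notation) → 8×1000 + 2×100 + 1×10 + 1 = 8211 (decimal)
Convert 0o13161 (octal) → 1×4096 + 3×512 + 1×64 + 6×8 + 1 = 5745 (decimal)
Compute 8211 - 5745 = 2466
Convert 2466 (decimal) → 2466 = 2×1000 + 4×100 + 66 → two thousand four hundred sixty-six (English words)
two thousand four hundred sixty-six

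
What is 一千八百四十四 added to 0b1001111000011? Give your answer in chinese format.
Convert 一千八百四十四 (Chinese numeral) → 1×1000 + 8×100 + 4×10 + 4 = 1844 (decimal)
Convert 0b1001111000011 (binary) → 4096 + 512 + 256 + 128 + 64 + 2 + 1 = 5059 (decimal)
Compute 1844 + 5059 = 6903
Convert 6903 (decimal) → 6903 = 6×1000 + 9×100 + 3 → 六千九百零三 (Chinese numeral)
六千九百零三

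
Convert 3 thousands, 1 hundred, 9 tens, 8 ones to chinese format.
Convert 3 thousands, 1 hundred, 9 tens, 8 ones (place-value notation) → 3×1000 + 1×100 + 9×10 + 8 = 3198 (decimal)
Convert 3198 (decimal) → 3198 = 3×1000 + 1×100 + 9×10 + 8 → 三千一百九十八 (Chinese numeral)
三千一百九十八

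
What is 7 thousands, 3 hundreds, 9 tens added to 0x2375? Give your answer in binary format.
Convert 7 thousands, 3 hundreds, 9 tens (place-value notation) → 7×1000 + 3×100 + 9×10 = 7390 (decimal)
Convert 0x2375 (hexadecimal) → 2×4096 + 3×256 + 7×16 + 5 = 9077 (decimal)
Compute 7390 + 9077 = 16467
Convert 16467 (decimal) → 16467 = 16384 + 64 + 16 + 2 + 1 → 0b100000001010011 (binary)
0b100000001010011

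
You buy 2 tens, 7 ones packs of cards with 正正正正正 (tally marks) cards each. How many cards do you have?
Convert 正正正正正 (tally marks) → 5 + 5 + 5 + 5 + 5 = 25 (decimal)
Convert 2 tens, 7 ones (place-value notation) → 2×10 + 7 = 27 (decimal)
Compute 25 × 27 = 675
675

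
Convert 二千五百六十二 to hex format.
Convert 二千五百六十二 (Chinese numeral) → 2×1000 + 5×100 + 6×10 + 2 = 2562 (decimal)
Convert 2562 (decimal) → 2562 = 10×256 + 2 → 0xA02 (hexadecimal)
0xA02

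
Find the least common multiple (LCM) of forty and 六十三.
Convert forty (English words) → 40 (decimal)
Convert 六十三 (Chinese numeral) → 6×10 + 3 = 63 (decimal)
Compute lcm(40, 63) = 2520
2520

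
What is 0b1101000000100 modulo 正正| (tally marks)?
Convert 0b1101000000100 (binary) → 4096 + 2048 + 512 + 4 = 6660 (decimal)
Convert 正正| (tally marks) → 5 + 5 + 1 = 11 (decimal)
Compute 6660 mod 11 = 5
5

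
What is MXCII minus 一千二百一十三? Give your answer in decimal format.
Convert MXCII (Roman numeral) → 1000 + 90 + 1 + 1 = 1092 (decimal)
Convert 一千二百一十三 (Chinese numeral) → 1×1000 + 2×100 + 1×10 + 3 = 1213 (decimal)
Compute 1092 - 1213 = -121
-121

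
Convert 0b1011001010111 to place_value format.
Convert 0b1011001010111 (binary) → 4096 + 1024 + 512 + 64 + 16 + 4 + 2 + 1 = 5719 (decimal)
Convert 5719 (decimal) → 5719 = 5×1000 + 7×100 + 1×10 + 9 → 5 thousands, 7 hundreds, 1 ten, 9 ones (place-value notation)
5 thousands, 7 hundreds, 1 ten, 9 ones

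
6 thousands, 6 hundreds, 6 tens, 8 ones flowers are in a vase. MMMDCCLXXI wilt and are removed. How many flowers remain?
Convert 6 thousands, 6 hundreds, 6 tens, 8 ones (place-value notation) → 6×1000 + 6×100 + 6×10 + 8 = 6668 (decimal)
Convert MMMDCCLXXI (Roman numeral) → 1000 + 1000 + 1000 + 500 + 100 + 100 + 50 + 10 + 10 + 1 = 3771 (decimal)
Compute 6668 - 3771 = 2897
2897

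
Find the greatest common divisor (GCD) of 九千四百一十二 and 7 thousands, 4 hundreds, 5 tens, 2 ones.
Convert 九千四百一十二 (Chinese numeral) → 9×1000 + 4×100 + 1×10 + 2 = 9412 (decimal)
Convert 7 thousands, 4 hundreds, 5 tens, 2 ones (place-value notation) → 7×1000 + 4×100 + 5×10 + 2 = 7452 (decimal)
Compute gcd(9412, 7452) = 4
4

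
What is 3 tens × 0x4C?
Convert 3 tens (place-value notation) → 3×10 = 30 (decimal)
Convert 0x4C (hexadecimal) → 4×16 + 12 = 76 (decimal)
Compute 30 × 76 = 2280
2280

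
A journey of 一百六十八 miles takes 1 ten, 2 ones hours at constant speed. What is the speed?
Convert 一百六十八 (Chinese numeral) → 1×100 + 6×10 + 8 = 168 (decimal)
Convert 1 ten, 2 ones (place-value notation) → 1×10 + 2 = 12 (decimal)
Compute 168 ÷ 12 = 14
14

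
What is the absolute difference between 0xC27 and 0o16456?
Convert 0xC27 (hexadecimal) → 12×256 + 2×16 + 7 = 3111 (decimal)
Convert 0o16456 (octal) → 1×4096 + 6×512 + 4×64 + 5×8 + 6 = 7470 (decimal)
Compute |3111 - 7470| = 4359
4359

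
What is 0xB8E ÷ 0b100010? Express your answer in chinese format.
Convert 0xB8E (hexadecimal) → 11×256 + 8×16 + 14 = 2958 (decimal)
Convert 0b100010 (binary) → 32 + 2 = 34 (decimal)
Compute 2958 ÷ 34 = 87
Convert 87 (decimal) → 87 = 8×10 + 7 → 八十七 (Chinese numeral)
八十七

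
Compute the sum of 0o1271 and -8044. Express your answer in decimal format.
Convert 0o1271 (octal) → 1×512 + 2×64 + 7×8 + 1 = 697 (decimal)
Compute 697 + -8044 = -7347
-7347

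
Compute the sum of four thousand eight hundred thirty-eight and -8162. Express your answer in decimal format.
Convert four thousand eight hundred thirty-eight (English words) → 4×1000 + 8×100 + 38 = 4838 (decimal)
Compute 4838 + -8162 = -3324
-3324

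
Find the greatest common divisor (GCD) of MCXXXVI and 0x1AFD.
Convert MCXXXVI (Roman numeral) → 1000 + 100 + 10 + 10 + 10 + 5 + 1 = 1136 (decimal)
Convert 0x1AFD (hexadecimal) → 1×4096 + 10×256 + 15×16 + 13 = 6909 (decimal)
Compute gcd(1136, 6909) = 1
1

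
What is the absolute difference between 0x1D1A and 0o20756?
Convert 0x1D1A (hexadecimal) → 1×4096 + 13×256 + 1×16 + 10 = 7450 (decimal)
Convert 0o20756 (octal) → 2×4096 + 7×64 + 5×8 + 6 = 8686 (decimal)
Compute |7450 - 8686| = 1236
1236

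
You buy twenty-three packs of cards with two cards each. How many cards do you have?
Convert two (English words) → 2 (decimal)
Convert twenty-three (English words) → 23 (decimal)
Compute 2 × 23 = 46
46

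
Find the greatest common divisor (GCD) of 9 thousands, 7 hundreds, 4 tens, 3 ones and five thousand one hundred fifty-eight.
Convert 9 thousands, 7 hundreds, 4 tens, 3 ones (place-value notation) → 9×1000 + 7×100 + 4×10 + 3 = 9743 (decimal)
Convert five thousand one hundred fifty-eight (English words) → 5×1000 + 1×100 + 58 = 5158 (decimal)
Compute gcd(9743, 5158) = 1
1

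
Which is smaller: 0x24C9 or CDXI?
Convert 0x24C9 (hexadecimal) → 2×4096 + 4×256 + 12×16 + 9 = 9417 (decimal)
Convert CDXI (Roman numeral) → 400 + 10 + 1 = 411 (decimal)
Compare 9417 vs 411: smaller = 411
411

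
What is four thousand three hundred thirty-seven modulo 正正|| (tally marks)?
Convert four thousand three hundred thirty-seven (English words) → 4×1000 + 3×100 + 37 = 4337 (decimal)
Convert 正正|| (tally marks) → 5 + 5 + 2 = 12 (decimal)
Compute 4337 mod 12 = 5
5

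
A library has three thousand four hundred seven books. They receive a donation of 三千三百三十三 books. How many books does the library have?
Convert three thousand four hundred seven (English words) → 3×1000 + 4×100 + 7 = 3407 (decimal)
Convert 三千三百三十三 (Chinese numeral) → 3×1000 + 3×100 + 3×10 + 3 = 3333 (decimal)
Compute 3407 + 3333 = 6740
6740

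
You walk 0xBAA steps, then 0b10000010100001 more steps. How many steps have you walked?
Convert 0xBAA (hexadecimal) → 11×256 + 10×16 + 10 = 2986 (decimal)
Convert 0b10000010100001 (binary) → 8192 + 128 + 32 + 1 = 8353 (decimal)
Compute 2986 + 8353 = 11339
11339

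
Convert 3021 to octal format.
Convert 3021 (decimal) → 3021 = 5×512 + 7×64 + 1×8 + 5 → 0o5715 (octal)
0o5715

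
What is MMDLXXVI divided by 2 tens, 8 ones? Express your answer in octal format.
Convert MMDLXXVI (Roman numeral) → 1000 + 1000 + 500 + 50 + 10 + 10 + 5 + 1 = 2576 (decimal)
Convert 2 tens, 8 ones (place-value notation) → 2×10 + 8 = 28 (decimal)
Compute 2576 ÷ 28 = 92
Convert 92 (decimal) → 92 = 1×64 + 3×8 + 4 → 0o134 (octal)
0o134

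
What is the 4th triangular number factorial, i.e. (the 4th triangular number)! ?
Convert the 4th triangular number (triangular index) → 4×5/2 = 10 (decimal)
Compute 10! = 3628800
3628800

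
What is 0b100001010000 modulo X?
Convert 0b100001010000 (binary) → 2048 + 64 + 16 = 2128 (decimal)
Convert X (Roman numeral) → 10 (decimal)
Compute 2128 mod 10 = 8
8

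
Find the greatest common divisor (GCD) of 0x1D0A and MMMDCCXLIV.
Convert 0x1D0A (hexadecimal) → 1×4096 + 13×256 + 10 = 7434 (decimal)
Convert MMMDCCXLIV (Roman numeral) → 1000 + 1000 + 1000 + 500 + 100 + 100 + 40 + 4 = 3744 (decimal)
Compute gcd(7434, 3744) = 18
18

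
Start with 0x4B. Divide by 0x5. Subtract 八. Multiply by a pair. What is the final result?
Convert 0x4B (hexadecimal) → 4×16 + 11 = 75 (decimal)
Start: 75
Convert 0x5 (hexadecimal) → 5 (decimal)
75 ÷ 5 = 15
Convert 八 (Chinese numeral) → 8 (decimal)
15 - 8 = 7
Convert a pair (colloquial) → 2 (decimal)
7 × 2 = 14
14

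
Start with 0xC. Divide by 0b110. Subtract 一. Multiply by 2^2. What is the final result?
Convert 0xC (hexadecimal) → 12 (decimal)
Start: 12
Convert 0b110 (binary) → 4 + 2 = 6 (decimal)
12 ÷ 6 = 2
Convert 一 (Chinese numeral) → 1 (decimal)
2 - 1 = 1
Convert 2^2 (power) → 4 (decimal)
1 × 4 = 4
4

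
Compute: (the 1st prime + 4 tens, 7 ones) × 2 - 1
Convert the 1st prime (prime index) → 2 (decimal)
Convert 4 tens, 7 ones (place-value notation) → 4×10 + 7 = 47 (decimal)
Expression in decimal: (2 + 47) × 2 - 1
Parentheses first: 2 + 47 = 49
Multiply: 49 × 2 = 98
Subtract: 98 - 1 = 97
97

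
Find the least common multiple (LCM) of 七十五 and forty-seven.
Convert 七十五 (Chinese numeral) → 7×10 + 5 = 75 (decimal)
Convert forty-seven (English words) → 47 (decimal)
Compute lcm(75, 47) = 3525
3525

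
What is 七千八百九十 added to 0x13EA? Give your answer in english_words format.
Convert 七千八百九十 (Chinese numeral) → 7×1000 + 8×100 + 9×10 = 7890 (decimal)
Convert 0x13EA (hexadecimal) → 1×4096 + 3×256 + 14×16 + 10 = 5098 (decimal)
Compute 7890 + 5098 = 12988
Convert 12988 (decimal) → 12988 = 12×1000 + 9×100 + 88 → twelve thousand nine hundred eighty-eight (English words)
twelve thousand nine hundred eighty-eight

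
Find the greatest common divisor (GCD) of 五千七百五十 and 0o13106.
Convert 五千七百五十 (Chinese numeral) → 5×1000 + 7×100 + 5×10 = 5750 (decimal)
Convert 0o13106 (octal) → 1×4096 + 3×512 + 1×64 + 6 = 5702 (decimal)
Compute gcd(5750, 5702) = 2
2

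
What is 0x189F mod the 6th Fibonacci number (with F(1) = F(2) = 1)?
Convert 0x189F (hexadecimal) → 1×4096 + 8×256 + 9×16 + 15 = 6303 (decimal)
Convert the 6th Fibonacci number (with F(1) = F(2) = 1) (Fibonacci index) → 1, 1, 2, 3, 5, 8 → 8 (decimal)
Compute 6303 mod 8 = 7
7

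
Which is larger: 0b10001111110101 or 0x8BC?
Convert 0b10001111110101 (binary) → 8192 + 512 + 256 + 128 + 64 + 32 + 16 + 4 + 1 = 9205 (decimal)
Convert 0x8BC (hexadecimal) → 8×256 + 11×16 + 12 = 2236 (decimal)
Compare 9205 vs 2236: larger = 9205
9205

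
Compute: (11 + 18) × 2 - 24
Parentheses first: 11 + 18 = 29
Multiply: 29 × 2 = 58
Subtract: 58 - 24 = 34
34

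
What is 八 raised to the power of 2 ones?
Convert 八 (Chinese numeral) → 8 (decimal)
Convert 2 ones (place-value notation) → 2 (decimal)
Compute 8 ^ 2 = 64
64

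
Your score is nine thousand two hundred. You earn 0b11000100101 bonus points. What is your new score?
Convert nine thousand two hundred (English words) → 9×1000 + 2×100 = 9200 (decimal)
Convert 0b11000100101 (binary) → 1024 + 512 + 32 + 4 + 1 = 1573 (decimal)
Compute 9200 + 1573 = 10773
10773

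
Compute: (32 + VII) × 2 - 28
Convert VII (Roman numeral) → 5 + 1 + 1 = 7 (decimal)
Expression in decimal: (32 + 7) × 2 - 28
Parentheses first: 32 + 7 = 39
Multiply: 39 × 2 = 78
Subtract: 78 - 28 = 50
50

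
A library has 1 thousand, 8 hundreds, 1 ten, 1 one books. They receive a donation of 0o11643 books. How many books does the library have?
Convert 1 thousand, 8 hundreds, 1 ten, 1 one (place-value notation) → 1×1000 + 8×100 + 1×10 + 1 = 1811 (decimal)
Convert 0o11643 (octal) → 1×4096 + 1×512 + 6×64 + 4×8 + 3 = 5027 (decimal)
Compute 1811 + 5027 = 6838
6838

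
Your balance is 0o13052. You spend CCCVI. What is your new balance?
Convert 0o13052 (octal) → 1×4096 + 3×512 + 5×8 + 2 = 5674 (decimal)
Convert CCCVI (Roman numeral) → 100 + 100 + 100 + 5 + 1 = 306 (decimal)
Compute 5674 - 306 = 5368
5368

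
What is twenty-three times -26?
Convert twenty-three (English words) → 23 (decimal)
Compute 23 × -26 = -598
-598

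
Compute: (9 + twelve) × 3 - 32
Convert twelve (English words) → 12 (decimal)
Expression in decimal: (9 + 12) × 3 - 32
Parentheses first: 9 + 12 = 21
Multiply: 21 × 3 = 63
Subtract: 63 - 32 = 31
31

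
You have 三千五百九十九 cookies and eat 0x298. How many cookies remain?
Convert 三千五百九十九 (Chinese numeral) → 3×1000 + 5×100 + 9×10 + 9 = 3599 (decimal)
Convert 0x298 (hexadecimal) → 2×256 + 9×16 + 8 = 664 (decimal)
Compute 3599 - 664 = 2935
2935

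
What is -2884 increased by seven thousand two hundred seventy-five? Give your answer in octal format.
Convert seven thousand two hundred seventy-five (English words) → 7×1000 + 2×100 + 75 = 7275 (decimal)
Compute -2884 + 7275 = 4391
Convert 4391 (decimal) → 4391 = 1×4096 + 4×64 + 4×8 + 7 → 0o10447 (octal)
0o10447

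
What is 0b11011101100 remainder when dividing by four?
Convert 0b11011101100 (binary) → 1024 + 512 + 128 + 64 + 32 + 8 + 4 = 1772 (decimal)
Convert four (English words) → 4 (decimal)
Compute 1772 mod 4 = 0
0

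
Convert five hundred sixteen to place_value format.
Convert five hundred sixteen (English words) → 5×100 + 16 = 516 (decimal)
Convert 516 (decimal) → 516 = 5×100 + 1×10 + 6 → 5 hundreds, 1 ten, 6 ones (place-value notation)
5 hundreds, 1 ten, 6 ones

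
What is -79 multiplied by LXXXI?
Convert LXXXI (Roman numeral) → 50 + 10 + 10 + 10 + 1 = 81 (decimal)
Compute -79 × 81 = -6399
-6399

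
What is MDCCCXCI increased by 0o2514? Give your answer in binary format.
Convert MDCCCXCI (Roman numeral) → 1000 + 500 + 100 + 100 + 100 + 90 + 1 = 1891 (decimal)
Convert 0o2514 (octal) → 2×512 + 5×64 + 1×8 + 4 = 1356 (decimal)
Compute 1891 + 1356 = 3247
Convert 3247 (decimal) → 3247 = 2048 + 1024 + 128 + 32 + 8 + 4 + 2 + 1 → 0b110010101111 (binary)
0b110010101111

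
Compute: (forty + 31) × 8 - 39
Convert forty (English words) → 40 (decimal)
Expression in decimal: (40 + 31) × 8 - 39
Parentheses first: 40 + 31 = 71
Multiply: 71 × 8 = 568
Subtract: 568 - 39 = 529
529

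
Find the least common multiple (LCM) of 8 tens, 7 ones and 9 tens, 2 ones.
Convert 8 tens, 7 ones (place-value notation) → 8×10 + 7 = 87 (decimal)
Convert 9 tens, 2 ones (place-value notation) → 9×10 + 2 = 92 (decimal)
Compute lcm(87, 92) = 8004
8004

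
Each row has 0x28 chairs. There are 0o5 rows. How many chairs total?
Convert 0x28 (hexadecimal) → 2×16 + 8 = 40 (decimal)
Convert 0o5 (octal) → 5 (decimal)
Compute 40 × 5 = 200
200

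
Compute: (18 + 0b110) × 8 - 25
Convert 0b110 (binary) → 4 + 2 = 6 (decimal)
Expression in decimal: (18 + 6) × 8 - 25
Parentheses first: 18 + 6 = 24
Multiply: 24 × 8 = 192
Subtract: 192 - 25 = 167
167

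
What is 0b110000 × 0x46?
Convert 0b110000 (binary) → 32 + 16 = 48 (decimal)
Convert 0x46 (hexadecimal) → 4×16 + 6 = 70 (decimal)
Compute 48 × 70 = 3360
3360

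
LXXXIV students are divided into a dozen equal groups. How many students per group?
Convert LXXXIV (Roman numeral) → 50 + 10 + 10 + 10 + 4 = 84 (decimal)
Convert a dozen (colloquial) → 12 (decimal)
Compute 84 ÷ 12 = 7
7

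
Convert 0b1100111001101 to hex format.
Convert 0b1100111001101 (binary) → 4096 + 2048 + 256 + 128 + 64 + 8 + 4 + 1 = 6605 (decimal)
Convert 6605 (decimal) → 6605 = 1×4096 + 9×256 + 12×16 + 13 → 0x19CD (hexadecimal)
0x19CD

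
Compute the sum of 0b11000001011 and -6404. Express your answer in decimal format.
Convert 0b11000001011 (binary) → 1024 + 512 + 8 + 2 + 1 = 1547 (decimal)
Compute 1547 + -6404 = -4857
-4857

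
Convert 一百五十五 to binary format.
Convert 一百五十五 (Chinese numeral) → 1×100 + 5×10 + 5 = 155 (decimal)
Convert 155 (decimal) → 155 = 128 + 16 + 8 + 2 + 1 → 0b10011011 (binary)
0b10011011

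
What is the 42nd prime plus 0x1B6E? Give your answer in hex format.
Convert the 42nd prime (prime index) → 181 (decimal)
Convert 0x1B6E (hexadecimal) → 1×4096 + 11×256 + 6×16 + 14 = 7022 (decimal)
Compute 181 + 7022 = 7203
Convert 7203 (decimal) → 7203 = 1×4096 + 12×256 + 2×16 + 3 → 0x1C23 (hexadecimal)
0x1C23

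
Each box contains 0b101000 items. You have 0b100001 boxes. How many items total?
Convert 0b101000 (binary) → 32 + 8 = 40 (decimal)
Convert 0b100001 (binary) → 32 + 1 = 33 (decimal)
Compute 40 × 33 = 1320
1320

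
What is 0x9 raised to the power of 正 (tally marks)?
Convert 0x9 (hexadecimal) → 9 (decimal)
Convert 正 (tally marks) → 5 (decimal)
Compute 9 ^ 5 = 59049
59049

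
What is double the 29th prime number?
The 29th prime number = 109
Compute 109 × 2 = 218
218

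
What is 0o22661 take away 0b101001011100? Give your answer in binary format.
Convert 0o22661 (octal) → 2×4096 + 2×512 + 6×64 + 6×8 + 1 = 9649 (decimal)
Convert 0b101001011100 (binary) → 2048 + 512 + 64 + 16 + 8 + 4 = 2652 (decimal)
Compute 9649 - 2652 = 6997
Convert 6997 (decimal) → 6997 = 4096 + 2048 + 512 + 256 + 64 + 16 + 4 + 1 → 0b1101101010101 (binary)
0b1101101010101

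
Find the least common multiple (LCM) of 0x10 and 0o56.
Convert 0x10 (hexadecimal) → 1×16 = 16 (decimal)
Convert 0o56 (octal) → 5×8 + 6 = 46 (decimal)
Compute lcm(16, 46) = 368
368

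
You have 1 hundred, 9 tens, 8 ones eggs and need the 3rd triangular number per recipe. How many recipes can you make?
Convert 1 hundred, 9 tens, 8 ones (place-value notation) → 1×100 + 9×10 + 8 = 198 (decimal)
Convert the 3rd triangular number (triangular index) → 3×4/2 = 6 (decimal)
Compute 198 ÷ 6 = 33
33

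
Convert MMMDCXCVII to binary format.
Convert MMMDCXCVII (Roman numeral) → 1000 + 1000 + 1000 + 500 + 100 + 90 + 5 + 1 + 1 = 3697 (decimal)
Convert 3697 (decimal) → 3697 = 2048 + 1024 + 512 + 64 + 32 + 16 + 1 → 0b111001110001 (binary)
0b111001110001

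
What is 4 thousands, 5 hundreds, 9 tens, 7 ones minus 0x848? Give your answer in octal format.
Convert 4 thousands, 5 hundreds, 9 tens, 7 ones (place-value notation) → 4×1000 + 5×100 + 9×10 + 7 = 4597 (decimal)
Convert 0x848 (hexadecimal) → 8×256 + 4×16 + 8 = 2120 (decimal)
Compute 4597 - 2120 = 2477
Convert 2477 (decimal) → 2477 = 4×512 + 6×64 + 5×8 + 5 → 0o4655 (octal)
0o4655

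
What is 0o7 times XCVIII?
Convert 0o7 (octal) → 7 (decimal)
Convert XCVIII (Roman numeral) → 90 + 5 + 1 + 1 + 1 = 98 (decimal)
Compute 7 × 98 = 686
686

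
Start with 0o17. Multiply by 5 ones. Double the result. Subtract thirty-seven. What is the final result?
Convert 0o17 (octal) → 1×8 + 7 = 15 (decimal)
Start: 15
Convert 5 ones (place-value notation) → 5 (decimal)
15 × 5 = 75
75 × 2 = 150
Convert thirty-seven (English words) → 37 (decimal)
150 - 37 = 113
113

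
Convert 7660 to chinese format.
Convert 7660 (decimal) → 7660 = 7×1000 + 6×100 + 6×10 → 七千六百六十 (Chinese numeral)
七千六百六十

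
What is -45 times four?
Convert four (English words) → 4 (decimal)
Compute -45 × 4 = -180
-180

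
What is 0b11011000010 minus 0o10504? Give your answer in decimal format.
Convert 0b11011000010 (binary) → 1024 + 512 + 128 + 64 + 2 = 1730 (decimal)
Convert 0o10504 (octal) → 1×4096 + 5×64 + 4 = 4420 (decimal)
Compute 1730 - 4420 = -2690
-2690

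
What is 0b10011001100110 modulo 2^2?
Convert 0b10011001100110 (binary) → 8192 + 1024 + 512 + 64 + 32 + 4 + 2 = 9830 (decimal)
Convert 2^2 (power) → 4 (decimal)
Compute 9830 mod 4 = 2
2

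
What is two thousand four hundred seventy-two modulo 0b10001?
Convert two thousand four hundred seventy-two (English words) → 2×1000 + 4×100 + 72 = 2472 (decimal)
Convert 0b10001 (binary) → 16 + 1 = 17 (decimal)
Compute 2472 mod 17 = 7
7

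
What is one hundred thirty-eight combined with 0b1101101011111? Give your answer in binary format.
Convert one hundred thirty-eight (English words) → 1×100 + 38 = 138 (decimal)
Convert 0b1101101011111 (binary) → 4096 + 2048 + 512 + 256 + 64 + 16 + 8 + 4 + 2 + 1 = 7007 (decimal)
Compute 138 + 7007 = 7145
Convert 7145 (decimal) → 7145 = 4096 + 2048 + 512 + 256 + 128 + 64 + 32 + 8 + 1 → 0b1101111101001 (binary)
0b1101111101001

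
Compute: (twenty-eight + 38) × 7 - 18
Convert twenty-eight (English words) → 28 (decimal)
Expression in decimal: (28 + 38) × 7 - 18
Parentheses first: 28 + 38 = 66
Multiply: 66 × 7 = 462
Subtract: 462 - 18 = 444
444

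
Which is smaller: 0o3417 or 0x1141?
Convert 0o3417 (octal) → 3×512 + 4×64 + 1×8 + 7 = 1807 (decimal)
Convert 0x1141 (hexadecimal) → 1×4096 + 1×256 + 4×16 + 1 = 4417 (decimal)
Compare 1807 vs 4417: smaller = 1807
1807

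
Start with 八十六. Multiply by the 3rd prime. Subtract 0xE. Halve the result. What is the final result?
Convert 八十六 (Chinese numeral) → 8×10 + 6 = 86 (decimal)
Start: 86
Convert the 3rd prime (prime index) → 5 (decimal)
86 × 5 = 430
Convert 0xE (hexadecimal) → 14 (decimal)
430 - 14 = 416
416 ÷ 2 = 208
208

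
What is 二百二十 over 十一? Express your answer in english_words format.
Convert 二百二十 (Chinese numeral) → 2×100 + 2×10 = 220 (decimal)
Convert 十一 (Chinese numeral) → 1×10 + 1 = 11 (decimal)
Compute 220 ÷ 11 = 20
Convert 20 (decimal) → twenty (English words)
twenty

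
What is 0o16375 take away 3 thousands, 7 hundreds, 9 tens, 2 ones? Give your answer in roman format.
Convert 0o16375 (octal) → 1×4096 + 6×512 + 3×64 + 7×8 + 5 = 7421 (decimal)
Convert 3 thousands, 7 hundreds, 9 tens, 2 ones (place-value notation) → 3×1000 + 7×100 + 9×10 + 2 = 3792 (decimal)
Compute 7421 - 3792 = 3629
Convert 3629 (decimal) → 3629 = 1000 + 1000 + 1000 + 500 + 100 + 10 + 10 + 9 → MMMDCXXIX (Roman numeral)
MMMDCXXIX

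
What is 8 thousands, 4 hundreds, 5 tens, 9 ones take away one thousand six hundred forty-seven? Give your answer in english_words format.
Convert 8 thousands, 4 hundreds, 5 tens, 9 ones (place-value notation) → 8×1000 + 4×100 + 5×10 + 9 = 8459 (decimal)
Convert one thousand six hundred forty-seven (English words) → 1×1000 + 6×100 + 47 = 1647 (decimal)
Compute 8459 - 1647 = 6812
Convert 6812 (decimal) → 6812 = 6×1000 + 8×100 + 12 → six thousand eight hundred twelve (English words)
six thousand eight hundred twelve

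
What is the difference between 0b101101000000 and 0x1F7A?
Convert 0b101101000000 (binary) → 2048 + 512 + 256 + 64 = 2880 (decimal)
Convert 0x1F7A (hexadecimal) → 1×4096 + 15×256 + 7×16 + 10 = 8058 (decimal)
Difference: |2880 - 8058| = 5178
5178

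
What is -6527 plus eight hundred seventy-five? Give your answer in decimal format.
Convert eight hundred seventy-five (English words) → 8×100 + 75 = 875 (decimal)
Compute -6527 + 875 = -5652
-5652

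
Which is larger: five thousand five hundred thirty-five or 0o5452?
Convert five thousand five hundred thirty-five (English words) → 5×1000 + 5×100 + 35 = 5535 (decimal)
Convert 0o5452 (octal) → 5×512 + 4×64 + 5×8 + 2 = 2858 (decimal)
Compare 5535 vs 2858: larger = 5535
5535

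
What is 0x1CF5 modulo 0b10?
Convert 0x1CF5 (hexadecimal) → 1×4096 + 12×256 + 15×16 + 5 = 7413 (decimal)
Convert 0b10 (binary) → 2 (decimal)
Compute 7413 mod 2 = 1
1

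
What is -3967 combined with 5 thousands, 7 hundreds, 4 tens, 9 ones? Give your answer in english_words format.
Convert 5 thousands, 7 hundreds, 4 tens, 9 ones (place-value notation) → 5×1000 + 7×100 + 4×10 + 9 = 5749 (decimal)
Compute -3967 + 5749 = 1782
Convert 1782 (decimal) → 1782 = 1×1000 + 7×100 + 82 → one thousand seven hundred eighty-two (English words)
one thousand seven hundred eighty-two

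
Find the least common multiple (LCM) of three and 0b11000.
Convert three (English words) → 3 (decimal)
Convert 0b11000 (binary) → 16 + 8 = 24 (decimal)
Compute lcm(3, 24) = 24
24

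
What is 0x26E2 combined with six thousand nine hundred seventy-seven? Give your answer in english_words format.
Convert 0x26E2 (hexadecimal) → 2×4096 + 6×256 + 14×16 + 2 = 9954 (decimal)
Convert six thousand nine hundred seventy-seven (English words) → 6×1000 + 9×100 + 77 = 6977 (decimal)
Compute 9954 + 6977 = 16931
Convert 16931 (decimal) → 16931 = 16×1000 + 9×100 + 31 → sixteen thousand nine hundred thirty-one (English words)
sixteen thousand nine hundred thirty-one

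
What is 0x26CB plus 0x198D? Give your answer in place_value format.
Convert 0x26CB (hexadecimal) → 2×4096 + 6×256 + 12×16 + 11 = 9931 (decimal)
Convert 0x198D (hexadecimal) → 1×4096 + 9×256 + 8×16 + 13 = 6541 (decimal)
Compute 9931 + 6541 = 16472
Convert 16472 (decimal) → 16472 = 16×1000 + 4×100 + 7×10 + 2 → 16 thousands, 4 hundreds, 7 tens, 2 ones (place-value notation)
16 thousands, 4 hundreds, 7 tens, 2 ones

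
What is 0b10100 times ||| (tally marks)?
Convert 0b10100 (binary) → 16 + 4 = 20 (decimal)
Convert ||| (tally marks) → 3 (decimal)
Compute 20 × 3 = 60
60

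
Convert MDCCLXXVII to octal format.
Convert MDCCLXXVII (Roman numeral) → 1000 + 500 + 100 + 100 + 50 + 10 + 10 + 5 + 1 + 1 = 1777 (decimal)
Convert 1777 (decimal) → 1777 = 3×512 + 3×64 + 6×8 + 1 → 0o3361 (octal)
0o3361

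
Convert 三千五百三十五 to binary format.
Convert 三千五百三十五 (Chinese numeral) → 3×1000 + 5×100 + 3×10 + 5 = 3535 (decimal)
Convert 3535 (decimal) → 3535 = 2048 + 1024 + 256 + 128 + 64 + 8 + 4 + 2 + 1 → 0b110111001111 (binary)
0b110111001111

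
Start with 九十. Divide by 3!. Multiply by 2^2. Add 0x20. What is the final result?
Convert 九十 (Chinese numeral) → 9×10 = 90 (decimal)
Start: 90
Convert 3! (factorial) → 6 (decimal)
90 ÷ 6 = 15
Convert 2^2 (power) → 4 (decimal)
15 × 4 = 60
Convert 0x20 (hexadecimal) → 2×16 = 32 (decimal)
60 + 32 = 92
92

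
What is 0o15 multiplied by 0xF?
Convert 0o15 (octal) → 1×8 + 5 = 13 (decimal)
Convert 0xF (hexadecimal) → 15 (decimal)
Compute 13 × 15 = 195
195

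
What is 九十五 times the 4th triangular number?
Convert 九十五 (Chinese numeral) → 9×10 + 5 = 95 (decimal)
Convert the 4th triangular number (triangular index) → 4×5/2 = 10 (decimal)
Compute 95 × 10 = 950
950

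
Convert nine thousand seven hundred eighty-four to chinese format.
Convert nine thousand seven hundred eighty-four (English words) → 9×1000 + 7×100 + 84 = 9784 (decimal)
Convert 9784 (decimal) → 9784 = 9×1000 + 7×100 + 8×10 + 4 → 九千七百八十四 (Chinese numeral)
九千七百八十四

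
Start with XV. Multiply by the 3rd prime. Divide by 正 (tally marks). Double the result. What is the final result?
Convert XV (Roman numeral) → 10 + 5 = 15 (decimal)
Start: 15
Convert the 3rd prime (prime index) → 5 (decimal)
15 × 5 = 75
Convert 正 (tally marks) → 5 (decimal)
75 ÷ 5 = 15
15 × 2 = 30
30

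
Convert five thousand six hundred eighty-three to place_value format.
Convert five thousand six hundred eighty-three (English words) → 5×1000 + 6×100 + 83 = 5683 (decimal)
Convert 5683 (decimal) → 5683 = 5×1000 + 6×100 + 8×10 + 3 → 5 thousands, 6 hundreds, 8 tens, 3 ones (place-value notation)
5 thousands, 6 hundreds, 8 tens, 3 ones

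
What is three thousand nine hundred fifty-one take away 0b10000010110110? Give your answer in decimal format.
Convert three thousand nine hundred fifty-one (English words) → 3×1000 + 9×100 + 51 = 3951 (decimal)
Convert 0b10000010110110 (binary) → 8192 + 128 + 32 + 16 + 4 + 2 = 8374 (decimal)
Compute 3951 - 8374 = -4423
-4423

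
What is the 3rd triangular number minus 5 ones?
The 3rd triangular number = 3×4/2 = 6
Convert 5 ones (place-value notation) → 5 (decimal)
Compute 6 - 5 = 1
1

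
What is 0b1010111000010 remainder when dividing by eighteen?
Convert 0b1010111000010 (binary) → 4096 + 1024 + 256 + 128 + 64 + 2 = 5570 (decimal)
Convert eighteen (English words) → 18 (decimal)
Compute 5570 mod 18 = 8
8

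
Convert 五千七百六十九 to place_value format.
Convert 五千七百六十九 (Chinese numeral) → 5×1000 + 7×100 + 6×10 + 9 = 5769 (decimal)
Convert 5769 (decimal) → 5769 = 5×1000 + 7×100 + 6×10 + 9 → 5 thousands, 7 hundreds, 6 tens, 9 ones (place-value notation)
5 thousands, 7 hundreds, 6 tens, 9 ones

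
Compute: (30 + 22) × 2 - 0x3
Convert 0x3 (hexadecimal) → 3 (decimal)
Expression in decimal: (30 + 22) × 2 - 3
Parentheses first: 30 + 22 = 52
Multiply: 52 × 2 = 104
Subtract: 104 - 3 = 101
101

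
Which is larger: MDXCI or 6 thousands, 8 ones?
Convert MDXCI (Roman numeral) → 1000 + 500 + 90 + 1 = 1591 (decimal)
Convert 6 thousands, 8 ones (place-value notation) → 6×1000 + 8 = 6008 (decimal)
Compare 1591 vs 6008: larger = 6008
6008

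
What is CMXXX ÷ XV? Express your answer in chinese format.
Convert CMXXX (Roman numeral) → 900 + 10 + 10 + 10 = 930 (decimal)
Convert XV (Roman numeral) → 10 + 5 = 15 (decimal)
Compute 930 ÷ 15 = 62
Convert 62 (decimal) → 62 = 6×10 + 2 → 六十二 (Chinese numeral)
六十二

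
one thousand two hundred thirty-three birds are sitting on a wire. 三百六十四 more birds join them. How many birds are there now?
Convert one thousand two hundred thirty-three (English words) → 1×1000 + 2×100 + 33 = 1233 (decimal)
Convert 三百六十四 (Chinese numeral) → 3×100 + 6×10 + 4 = 364 (decimal)
Compute 1233 + 364 = 1597
1597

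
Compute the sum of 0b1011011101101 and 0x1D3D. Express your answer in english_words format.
Convert 0b1011011101101 (binary) → 4096 + 1024 + 512 + 128 + 64 + 32 + 8 + 4 + 1 = 5869 (decimal)
Convert 0x1D3D (hexadecimal) → 1×4096 + 13×256 + 3×16 + 13 = 7485 (decimal)
Compute 5869 + 7485 = 13354
Convert 13354 (decimal) → 13354 = 13×1000 + 3×100 + 54 → thirteen thousand three hundred fifty-four (English words)
thirteen thousand three hundred fifty-four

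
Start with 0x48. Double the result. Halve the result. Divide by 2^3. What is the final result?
Convert 0x48 (hexadecimal) → 4×16 + 8 = 72 (decimal)
Start: 72
72 × 2 = 144
144 ÷ 2 = 72
Convert 2^3 (power) → 8 (decimal)
72 ÷ 8 = 9
9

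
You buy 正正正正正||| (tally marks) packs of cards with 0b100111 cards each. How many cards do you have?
Convert 0b100111 (binary) → 32 + 4 + 2 + 1 = 39 (decimal)
Convert 正正正正正||| (tally marks) → 5 + 5 + 5 + 5 + 5 + 3 = 28 (decimal)
Compute 39 × 28 = 1092
1092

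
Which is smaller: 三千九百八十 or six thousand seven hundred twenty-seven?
Convert 三千九百八十 (Chinese numeral) → 3×1000 + 9×100 + 8×10 = 3980 (decimal)
Convert six thousand seven hundred twenty-seven (English words) → 6×1000 + 7×100 + 27 = 6727 (decimal)
Compare 3980 vs 6727: smaller = 3980
3980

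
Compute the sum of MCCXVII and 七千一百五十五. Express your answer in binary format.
Convert MCCXVII (Roman numeral) → 1000 + 100 + 100 + 10 + 5 + 1 + 1 = 1217 (decimal)
Convert 七千一百五十五 (Chinese numeral) → 7×1000 + 1×100 + 5×10 + 5 = 7155 (decimal)
Compute 1217 + 7155 = 8372
Convert 8372 (decimal) → 8372 = 8192 + 128 + 32 + 16 + 4 → 0b10000010110100 (binary)
0b10000010110100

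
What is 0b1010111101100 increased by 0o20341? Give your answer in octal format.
Convert 0b1010111101100 (binary) → 4096 + 1024 + 256 + 128 + 64 + 32 + 8 + 4 = 5612 (decimal)
Convert 0o20341 (octal) → 2×4096 + 3×64 + 4×8 + 1 = 8417 (decimal)
Compute 5612 + 8417 = 14029
Convert 14029 (decimal) → 14029 = 3×4096 + 3×512 + 3×64 + 1×8 + 5 → 0o33315 (octal)
0o33315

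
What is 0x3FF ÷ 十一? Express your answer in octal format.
Convert 0x3FF (hexadecimal) → 3×256 + 15×16 + 15 = 1023 (decimal)
Convert 十一 (Chinese numeral) → 1×10 + 1 = 11 (decimal)
Compute 1023 ÷ 11 = 93
Convert 93 (decimal) → 93 = 1×64 + 3×8 + 5 → 0o135 (octal)
0o135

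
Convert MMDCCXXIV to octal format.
Convert MMDCCXXIV (Roman numeral) → 1000 + 1000 + 500 + 100 + 100 + 10 + 10 + 4 = 2724 (decimal)
Convert 2724 (decimal) → 2724 = 5×512 + 2×64 + 4×8 + 4 → 0o5244 (octal)
0o5244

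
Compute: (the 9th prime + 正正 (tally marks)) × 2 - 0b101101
Convert the 9th prime (prime index) → 23 (decimal)
Convert 正正 (tally marks) → 5 + 5 = 10 (decimal)
Convert 0b101101 (binary) → 32 + 8 + 4 + 1 = 45 (decimal)
Expression in decimal: (23 + 10) × 2 - 45
Parentheses first: 23 + 10 = 33
Multiply: 33 × 2 = 66
Subtract: 66 - 45 = 21
21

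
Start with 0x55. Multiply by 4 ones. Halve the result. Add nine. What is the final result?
Convert 0x55 (hexadecimal) → 5×16 + 5 = 85 (decimal)
Start: 85
Convert 4 ones (place-value notation) → 4 (decimal)
85 × 4 = 340
340 ÷ 2 = 170
Convert nine (English words) → 9 (decimal)
170 + 9 = 179
179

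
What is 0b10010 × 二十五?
Convert 0b10010 (binary) → 16 + 2 = 18 (decimal)
Convert 二十五 (Chinese numeral) → 2×10 + 5 = 25 (decimal)
Compute 18 × 25 = 450
450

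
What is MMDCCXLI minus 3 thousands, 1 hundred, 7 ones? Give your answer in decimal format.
Convert MMDCCXLI (Roman numeral) → 1000 + 1000 + 500 + 100 + 100 + 40 + 1 = 2741 (decimal)
Convert 3 thousands, 1 hundred, 7 ones (place-value notation) → 3×1000 + 1×100 + 7 = 3107 (decimal)
Compute 2741 - 3107 = -366
-366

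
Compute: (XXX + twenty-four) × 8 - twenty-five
Convert XXX (Roman numeral) → 10 + 10 + 10 = 30 (decimal)
Convert twenty-four (English words) → 24 (decimal)
Convert twenty-five (English words) → 25 (decimal)
Expression in decimal: (30 + 24) × 8 - 25
Parentheses first: 30 + 24 = 54
Multiply: 54 × 8 = 432
Subtract: 432 - 25 = 407
407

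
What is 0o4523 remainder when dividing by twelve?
Convert 0o4523 (octal) → 4×512 + 5×64 + 2×8 + 3 = 2387 (decimal)
Convert twelve (English words) → 12 (decimal)
Compute 2387 mod 12 = 11
11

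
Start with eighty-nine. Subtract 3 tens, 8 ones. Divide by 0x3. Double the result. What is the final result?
Convert eighty-nine (English words) → 89 (decimal)
Start: 89
Convert 3 tens, 8 ones (place-value notation) → 3×10 + 8 = 38 (decimal)
89 - 38 = 51
Convert 0x3 (hexadecimal) → 3 (decimal)
51 ÷ 3 = 17
17 × 2 = 34
34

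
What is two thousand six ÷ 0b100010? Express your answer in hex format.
Convert two thousand six (English words) → 2×1000 + 6 = 2006 (decimal)
Convert 0b100010 (binary) → 32 + 2 = 34 (decimal)
Compute 2006 ÷ 34 = 59
Convert 59 (decimal) → 59 = 3×16 + 11 → 0x3B (hexadecimal)
0x3B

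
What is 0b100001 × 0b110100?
Convert 0b100001 (binary) → 32 + 1 = 33 (decimal)
Convert 0b110100 (binary) → 32 + 16 + 4 = 52 (decimal)
Compute 33 × 52 = 1716
1716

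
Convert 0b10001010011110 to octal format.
Convert 0b10001010011110 (binary) → 8192 + 512 + 128 + 16 + 8 + 4 + 2 = 8862 (decimal)
Convert 8862 (decimal) → 8862 = 2×4096 + 1×512 + 2×64 + 3×8 + 6 → 0o21236 (octal)
0o21236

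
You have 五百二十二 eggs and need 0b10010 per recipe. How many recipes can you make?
Convert 五百二十二 (Chinese numeral) → 5×100 + 2×10 + 2 = 522 (decimal)
Convert 0b10010 (binary) → 16 + 2 = 18 (decimal)
Compute 522 ÷ 18 = 29
29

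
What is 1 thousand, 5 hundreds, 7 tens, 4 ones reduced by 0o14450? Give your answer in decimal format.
Convert 1 thousand, 5 hundreds, 7 tens, 4 ones (place-value notation) → 1×1000 + 5×100 + 7×10 + 4 = 1574 (decimal)
Convert 0o14450 (octal) → 1×4096 + 4×512 + 4×64 + 5×8 = 6440 (decimal)
Compute 1574 - 6440 = -4866
-4866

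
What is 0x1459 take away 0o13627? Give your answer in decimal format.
Convert 0x1459 (hexadecimal) → 1×4096 + 4×256 + 5×16 + 9 = 5209 (decimal)
Convert 0o13627 (octal) → 1×4096 + 3×512 + 6×64 + 2×8 + 7 = 6039 (decimal)
Compute 5209 - 6039 = -830
-830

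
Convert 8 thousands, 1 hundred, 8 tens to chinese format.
Convert 8 thousands, 1 hundred, 8 tens (place-value notation) → 8×1000 + 1×100 + 8×10 = 8180 (decimal)
Convert 8180 (decimal) → 8180 = 8×1000 + 1×100 + 8×10 → 八千一百八十 (Chinese numeral)
八千一百八十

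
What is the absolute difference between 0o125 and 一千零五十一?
Convert 0o125 (octal) → 1×64 + 2×8 + 5 = 85 (decimal)
Convert 一千零五十一 (Chinese numeral) → 1×1000 + 5×10 + 1 = 1051 (decimal)
Compute |85 - 1051| = 966
966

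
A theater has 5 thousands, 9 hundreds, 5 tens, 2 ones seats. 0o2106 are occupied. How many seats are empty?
Convert 5 thousands, 9 hundreds, 5 tens, 2 ones (place-value notation) → 5×1000 + 9×100 + 5×10 + 2 = 5952 (decimal)
Convert 0o2106 (octal) → 2×512 + 1×64 + 6 = 1094 (decimal)
Compute 5952 - 1094 = 4858
4858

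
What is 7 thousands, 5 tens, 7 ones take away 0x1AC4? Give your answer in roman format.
Convert 7 thousands, 5 tens, 7 ones (place-value notation) → 7×1000 + 5×10 + 7 = 7057 (decimal)
Convert 0x1AC4 (hexadecimal) → 1×4096 + 10×256 + 12×16 + 4 = 6852 (decimal)
Compute 7057 - 6852 = 205
Convert 205 (decimal) → 205 = 100 + 100 + 5 → CCV (Roman numeral)
CCV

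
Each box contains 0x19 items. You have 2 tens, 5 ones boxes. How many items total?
Convert 0x19 (hexadecimal) → 1×16 + 9 = 25 (decimal)
Convert 2 tens, 5 ones (place-value notation) → 2×10 + 5 = 25 (decimal)
Compute 25 × 25 = 625
625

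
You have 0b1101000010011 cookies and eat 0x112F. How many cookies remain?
Convert 0b1101000010011 (binary) → 4096 + 2048 + 512 + 16 + 2 + 1 = 6675 (decimal)
Convert 0x112F (hexadecimal) → 1×4096 + 1×256 + 2×16 + 15 = 4399 (decimal)
Compute 6675 - 4399 = 2276
2276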